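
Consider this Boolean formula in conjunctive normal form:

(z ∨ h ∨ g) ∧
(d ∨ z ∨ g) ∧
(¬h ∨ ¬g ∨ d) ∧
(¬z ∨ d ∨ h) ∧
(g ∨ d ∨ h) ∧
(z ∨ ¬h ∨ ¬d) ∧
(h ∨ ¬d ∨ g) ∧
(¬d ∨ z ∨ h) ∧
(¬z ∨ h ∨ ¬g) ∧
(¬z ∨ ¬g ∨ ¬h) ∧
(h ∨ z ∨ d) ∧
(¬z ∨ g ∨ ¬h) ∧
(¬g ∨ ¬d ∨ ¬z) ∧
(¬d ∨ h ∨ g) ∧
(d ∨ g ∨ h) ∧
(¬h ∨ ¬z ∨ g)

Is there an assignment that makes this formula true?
No

No, the formula is not satisfiable.

No assignment of truth values to the variables can make all 16 clauses true simultaneously.

The formula is UNSAT (unsatisfiable).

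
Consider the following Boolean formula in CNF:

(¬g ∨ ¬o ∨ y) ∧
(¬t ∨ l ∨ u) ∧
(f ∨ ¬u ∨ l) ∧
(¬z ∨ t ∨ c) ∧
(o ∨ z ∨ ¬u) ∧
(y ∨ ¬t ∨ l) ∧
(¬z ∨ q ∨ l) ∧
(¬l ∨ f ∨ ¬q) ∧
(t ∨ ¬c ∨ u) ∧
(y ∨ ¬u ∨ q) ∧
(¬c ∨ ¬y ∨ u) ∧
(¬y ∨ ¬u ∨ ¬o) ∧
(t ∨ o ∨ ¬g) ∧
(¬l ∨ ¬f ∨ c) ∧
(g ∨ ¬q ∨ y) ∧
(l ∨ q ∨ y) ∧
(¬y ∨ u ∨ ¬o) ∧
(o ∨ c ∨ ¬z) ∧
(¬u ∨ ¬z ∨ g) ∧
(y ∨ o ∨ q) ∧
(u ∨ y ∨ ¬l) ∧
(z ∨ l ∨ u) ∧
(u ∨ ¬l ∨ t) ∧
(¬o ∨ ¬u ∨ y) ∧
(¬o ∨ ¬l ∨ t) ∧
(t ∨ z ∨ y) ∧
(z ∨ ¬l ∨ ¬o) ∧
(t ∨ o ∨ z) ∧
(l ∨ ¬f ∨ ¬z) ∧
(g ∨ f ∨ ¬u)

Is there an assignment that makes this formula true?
Yes

Yes, the formula is satisfiable.

One satisfying assignment is: t=True, q=False, c=False, u=False, y=True, g=False, o=False, f=False, z=False, l=True

Verification: With this assignment, all 30 clauses evaluate to true.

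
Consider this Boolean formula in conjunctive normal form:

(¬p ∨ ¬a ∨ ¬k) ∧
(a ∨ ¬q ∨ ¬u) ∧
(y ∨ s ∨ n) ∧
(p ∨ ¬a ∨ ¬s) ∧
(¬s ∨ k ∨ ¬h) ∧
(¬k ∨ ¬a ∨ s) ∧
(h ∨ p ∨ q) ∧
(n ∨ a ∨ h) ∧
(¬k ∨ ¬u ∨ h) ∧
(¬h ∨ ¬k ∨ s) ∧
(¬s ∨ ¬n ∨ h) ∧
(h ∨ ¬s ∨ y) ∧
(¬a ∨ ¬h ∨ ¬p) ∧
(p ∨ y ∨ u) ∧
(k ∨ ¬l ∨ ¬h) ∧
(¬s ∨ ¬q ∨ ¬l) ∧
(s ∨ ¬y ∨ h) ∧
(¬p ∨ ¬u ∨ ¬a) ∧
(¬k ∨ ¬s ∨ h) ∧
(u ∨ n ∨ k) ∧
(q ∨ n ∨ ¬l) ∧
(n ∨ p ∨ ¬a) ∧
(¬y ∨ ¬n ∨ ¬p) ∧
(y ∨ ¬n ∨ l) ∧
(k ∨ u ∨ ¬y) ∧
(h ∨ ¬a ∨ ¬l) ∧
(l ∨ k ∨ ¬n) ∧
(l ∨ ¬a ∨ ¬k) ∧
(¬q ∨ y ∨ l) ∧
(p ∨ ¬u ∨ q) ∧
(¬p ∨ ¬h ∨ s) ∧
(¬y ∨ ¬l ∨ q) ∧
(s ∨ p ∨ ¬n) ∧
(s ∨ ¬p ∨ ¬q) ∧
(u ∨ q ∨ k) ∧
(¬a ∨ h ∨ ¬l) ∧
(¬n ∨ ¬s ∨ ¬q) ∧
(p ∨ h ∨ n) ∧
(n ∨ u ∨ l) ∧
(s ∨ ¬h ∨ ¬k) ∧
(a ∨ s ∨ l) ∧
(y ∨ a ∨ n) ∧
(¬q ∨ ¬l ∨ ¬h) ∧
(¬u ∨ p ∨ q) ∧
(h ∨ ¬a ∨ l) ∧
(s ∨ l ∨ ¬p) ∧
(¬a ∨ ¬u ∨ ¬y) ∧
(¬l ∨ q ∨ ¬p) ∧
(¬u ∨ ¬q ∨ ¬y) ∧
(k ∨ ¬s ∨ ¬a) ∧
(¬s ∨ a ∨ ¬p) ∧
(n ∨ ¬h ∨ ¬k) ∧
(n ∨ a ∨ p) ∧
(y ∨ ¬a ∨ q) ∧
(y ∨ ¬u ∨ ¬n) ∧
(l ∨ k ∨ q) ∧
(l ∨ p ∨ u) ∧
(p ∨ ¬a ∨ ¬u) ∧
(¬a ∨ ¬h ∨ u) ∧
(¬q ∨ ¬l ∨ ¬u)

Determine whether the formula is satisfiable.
No

No, the formula is not satisfiable.

No assignment of truth values to the variables can make all 60 clauses true simultaneously.

The formula is UNSAT (unsatisfiable).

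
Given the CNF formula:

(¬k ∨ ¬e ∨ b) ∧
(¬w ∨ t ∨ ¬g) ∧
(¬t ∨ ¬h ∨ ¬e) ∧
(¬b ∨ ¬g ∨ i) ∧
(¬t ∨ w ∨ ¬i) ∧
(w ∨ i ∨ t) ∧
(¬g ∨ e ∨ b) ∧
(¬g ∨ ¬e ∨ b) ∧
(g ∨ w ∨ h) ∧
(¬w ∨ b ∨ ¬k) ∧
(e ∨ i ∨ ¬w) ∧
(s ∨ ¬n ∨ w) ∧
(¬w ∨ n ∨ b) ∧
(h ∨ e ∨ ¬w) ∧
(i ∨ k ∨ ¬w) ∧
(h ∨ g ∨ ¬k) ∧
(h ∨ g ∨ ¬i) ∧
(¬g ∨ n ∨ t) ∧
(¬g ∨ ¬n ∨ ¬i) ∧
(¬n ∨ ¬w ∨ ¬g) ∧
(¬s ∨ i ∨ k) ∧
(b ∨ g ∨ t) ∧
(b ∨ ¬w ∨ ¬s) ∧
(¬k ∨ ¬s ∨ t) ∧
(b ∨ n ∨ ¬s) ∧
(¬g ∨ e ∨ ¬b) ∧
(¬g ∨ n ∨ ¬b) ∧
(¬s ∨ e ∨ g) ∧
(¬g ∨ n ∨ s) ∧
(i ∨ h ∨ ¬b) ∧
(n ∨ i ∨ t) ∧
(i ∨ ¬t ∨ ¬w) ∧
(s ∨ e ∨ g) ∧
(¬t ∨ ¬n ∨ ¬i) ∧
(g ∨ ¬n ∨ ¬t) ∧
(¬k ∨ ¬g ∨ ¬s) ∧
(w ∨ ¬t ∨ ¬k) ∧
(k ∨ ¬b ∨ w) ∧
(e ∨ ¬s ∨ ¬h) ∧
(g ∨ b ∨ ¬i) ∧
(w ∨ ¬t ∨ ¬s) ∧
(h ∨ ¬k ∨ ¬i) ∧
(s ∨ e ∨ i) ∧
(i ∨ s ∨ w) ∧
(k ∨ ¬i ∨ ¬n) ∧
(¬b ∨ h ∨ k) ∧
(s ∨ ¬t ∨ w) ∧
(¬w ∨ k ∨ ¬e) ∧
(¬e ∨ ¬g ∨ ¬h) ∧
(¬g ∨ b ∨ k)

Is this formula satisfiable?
Yes

Yes, the formula is satisfiable.

One satisfying assignment is: g=False, b=True, s=False, k=True, t=False, w=True, i=False, h=True, n=True, e=True

Verification: With this assignment, all 50 clauses evaluate to true.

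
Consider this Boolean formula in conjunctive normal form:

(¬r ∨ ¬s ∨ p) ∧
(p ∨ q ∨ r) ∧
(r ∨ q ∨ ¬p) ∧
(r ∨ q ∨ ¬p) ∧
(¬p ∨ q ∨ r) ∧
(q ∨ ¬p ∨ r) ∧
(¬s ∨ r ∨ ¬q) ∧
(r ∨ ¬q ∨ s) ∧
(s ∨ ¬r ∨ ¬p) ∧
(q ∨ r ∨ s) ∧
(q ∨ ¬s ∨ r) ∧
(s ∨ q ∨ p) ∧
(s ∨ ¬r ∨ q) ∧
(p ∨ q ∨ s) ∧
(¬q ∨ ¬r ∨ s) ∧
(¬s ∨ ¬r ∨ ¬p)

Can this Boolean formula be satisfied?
No

No, the formula is not satisfiable.

No assignment of truth values to the variables can make all 16 clauses true simultaneously.

The formula is UNSAT (unsatisfiable).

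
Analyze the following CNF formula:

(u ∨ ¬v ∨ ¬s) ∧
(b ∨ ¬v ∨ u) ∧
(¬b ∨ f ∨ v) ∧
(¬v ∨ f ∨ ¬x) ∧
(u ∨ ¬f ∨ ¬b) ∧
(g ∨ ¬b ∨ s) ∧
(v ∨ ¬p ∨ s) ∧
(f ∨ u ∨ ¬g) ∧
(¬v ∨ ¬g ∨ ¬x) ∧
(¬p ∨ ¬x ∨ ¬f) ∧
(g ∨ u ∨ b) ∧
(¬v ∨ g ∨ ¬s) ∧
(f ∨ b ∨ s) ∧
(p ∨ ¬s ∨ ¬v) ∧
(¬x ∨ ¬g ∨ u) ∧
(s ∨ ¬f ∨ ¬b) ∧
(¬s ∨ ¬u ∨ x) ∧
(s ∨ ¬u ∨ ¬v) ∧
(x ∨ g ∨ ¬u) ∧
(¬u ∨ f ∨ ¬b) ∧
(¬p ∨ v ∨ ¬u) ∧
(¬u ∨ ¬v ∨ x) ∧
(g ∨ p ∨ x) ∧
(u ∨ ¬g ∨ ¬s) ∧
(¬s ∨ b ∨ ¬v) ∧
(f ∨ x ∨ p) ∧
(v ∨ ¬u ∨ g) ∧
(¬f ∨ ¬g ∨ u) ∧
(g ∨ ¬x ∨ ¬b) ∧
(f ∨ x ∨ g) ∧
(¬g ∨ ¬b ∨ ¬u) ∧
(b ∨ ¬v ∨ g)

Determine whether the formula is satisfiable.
Yes

Yes, the formula is satisfiable.

One satisfying assignment is: f=True, b=False, g=True, p=False, v=False, s=False, x=False, u=True

Verification: With this assignment, all 32 clauses evaluate to true.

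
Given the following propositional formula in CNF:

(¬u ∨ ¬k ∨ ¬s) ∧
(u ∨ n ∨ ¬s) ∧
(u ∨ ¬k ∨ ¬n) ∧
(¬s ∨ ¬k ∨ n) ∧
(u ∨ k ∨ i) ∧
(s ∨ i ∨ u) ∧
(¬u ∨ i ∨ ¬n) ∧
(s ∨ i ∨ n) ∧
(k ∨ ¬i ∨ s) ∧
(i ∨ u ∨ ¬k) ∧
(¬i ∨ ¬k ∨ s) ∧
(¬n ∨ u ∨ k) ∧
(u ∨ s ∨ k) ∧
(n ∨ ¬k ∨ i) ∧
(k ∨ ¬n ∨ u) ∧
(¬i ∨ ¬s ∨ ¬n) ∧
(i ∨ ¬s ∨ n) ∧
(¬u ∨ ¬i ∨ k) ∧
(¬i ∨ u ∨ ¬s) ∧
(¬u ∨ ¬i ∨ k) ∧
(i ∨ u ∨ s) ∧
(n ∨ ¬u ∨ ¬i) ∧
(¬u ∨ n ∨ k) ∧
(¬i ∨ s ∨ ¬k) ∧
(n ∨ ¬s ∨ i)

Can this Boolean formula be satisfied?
No

No, the formula is not satisfiable.

No assignment of truth values to the variables can make all 25 clauses true simultaneously.

The formula is UNSAT (unsatisfiable).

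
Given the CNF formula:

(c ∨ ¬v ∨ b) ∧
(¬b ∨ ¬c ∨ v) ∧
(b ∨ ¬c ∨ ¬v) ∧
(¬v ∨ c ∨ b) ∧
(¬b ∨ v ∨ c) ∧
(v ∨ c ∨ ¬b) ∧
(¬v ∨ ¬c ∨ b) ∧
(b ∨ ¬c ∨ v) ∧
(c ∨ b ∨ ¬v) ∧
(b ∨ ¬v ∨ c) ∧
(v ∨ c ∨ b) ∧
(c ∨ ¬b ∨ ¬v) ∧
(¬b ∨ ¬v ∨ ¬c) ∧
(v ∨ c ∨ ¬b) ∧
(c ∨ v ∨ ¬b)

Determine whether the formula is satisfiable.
No

No, the formula is not satisfiable.

No assignment of truth values to the variables can make all 15 clauses true simultaneously.

The formula is UNSAT (unsatisfiable).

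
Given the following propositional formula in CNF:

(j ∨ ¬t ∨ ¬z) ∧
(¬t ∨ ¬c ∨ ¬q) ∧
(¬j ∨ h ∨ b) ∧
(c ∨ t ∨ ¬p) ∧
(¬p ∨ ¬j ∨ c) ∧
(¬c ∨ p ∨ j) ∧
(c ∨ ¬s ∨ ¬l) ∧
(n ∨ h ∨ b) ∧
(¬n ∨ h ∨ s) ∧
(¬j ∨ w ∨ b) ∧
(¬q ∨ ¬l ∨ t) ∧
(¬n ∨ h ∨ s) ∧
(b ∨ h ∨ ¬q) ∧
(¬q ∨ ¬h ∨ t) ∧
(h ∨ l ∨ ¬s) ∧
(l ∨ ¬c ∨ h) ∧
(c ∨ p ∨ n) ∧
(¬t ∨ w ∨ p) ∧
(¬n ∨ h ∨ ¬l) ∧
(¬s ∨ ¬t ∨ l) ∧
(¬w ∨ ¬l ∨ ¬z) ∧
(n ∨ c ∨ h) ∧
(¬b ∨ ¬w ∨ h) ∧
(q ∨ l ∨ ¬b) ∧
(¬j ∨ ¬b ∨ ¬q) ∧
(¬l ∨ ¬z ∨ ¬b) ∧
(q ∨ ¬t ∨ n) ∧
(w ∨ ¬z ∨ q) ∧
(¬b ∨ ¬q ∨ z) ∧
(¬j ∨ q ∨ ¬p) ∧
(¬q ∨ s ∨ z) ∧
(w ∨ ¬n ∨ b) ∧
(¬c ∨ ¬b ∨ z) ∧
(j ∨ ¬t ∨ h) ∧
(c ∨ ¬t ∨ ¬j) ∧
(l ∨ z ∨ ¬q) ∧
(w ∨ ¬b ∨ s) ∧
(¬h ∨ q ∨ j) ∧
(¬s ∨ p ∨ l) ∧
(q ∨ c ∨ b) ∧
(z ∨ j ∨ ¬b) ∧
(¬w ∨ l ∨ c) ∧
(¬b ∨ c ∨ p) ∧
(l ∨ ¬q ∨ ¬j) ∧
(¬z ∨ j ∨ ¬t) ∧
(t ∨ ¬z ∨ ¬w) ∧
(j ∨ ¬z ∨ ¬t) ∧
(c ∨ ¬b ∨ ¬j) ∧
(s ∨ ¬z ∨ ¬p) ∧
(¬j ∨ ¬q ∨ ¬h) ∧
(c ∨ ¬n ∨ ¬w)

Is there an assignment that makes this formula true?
Yes

Yes, the formula is satisfiable.

One satisfying assignment is: p=False, w=True, q=False, c=True, t=True, h=True, j=True, n=True, l=False, s=False, b=False, z=True

Verification: With this assignment, all 51 clauses evaluate to true.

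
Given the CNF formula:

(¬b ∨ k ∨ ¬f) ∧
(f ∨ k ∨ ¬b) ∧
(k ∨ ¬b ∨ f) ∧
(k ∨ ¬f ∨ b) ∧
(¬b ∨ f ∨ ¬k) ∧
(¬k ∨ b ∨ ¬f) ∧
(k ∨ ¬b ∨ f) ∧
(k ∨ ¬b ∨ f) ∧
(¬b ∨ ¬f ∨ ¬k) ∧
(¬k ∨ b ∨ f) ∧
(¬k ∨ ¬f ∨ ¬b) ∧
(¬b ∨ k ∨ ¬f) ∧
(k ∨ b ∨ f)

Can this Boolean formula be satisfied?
No

No, the formula is not satisfiable.

No assignment of truth values to the variables can make all 13 clauses true simultaneously.

The formula is UNSAT (unsatisfiable).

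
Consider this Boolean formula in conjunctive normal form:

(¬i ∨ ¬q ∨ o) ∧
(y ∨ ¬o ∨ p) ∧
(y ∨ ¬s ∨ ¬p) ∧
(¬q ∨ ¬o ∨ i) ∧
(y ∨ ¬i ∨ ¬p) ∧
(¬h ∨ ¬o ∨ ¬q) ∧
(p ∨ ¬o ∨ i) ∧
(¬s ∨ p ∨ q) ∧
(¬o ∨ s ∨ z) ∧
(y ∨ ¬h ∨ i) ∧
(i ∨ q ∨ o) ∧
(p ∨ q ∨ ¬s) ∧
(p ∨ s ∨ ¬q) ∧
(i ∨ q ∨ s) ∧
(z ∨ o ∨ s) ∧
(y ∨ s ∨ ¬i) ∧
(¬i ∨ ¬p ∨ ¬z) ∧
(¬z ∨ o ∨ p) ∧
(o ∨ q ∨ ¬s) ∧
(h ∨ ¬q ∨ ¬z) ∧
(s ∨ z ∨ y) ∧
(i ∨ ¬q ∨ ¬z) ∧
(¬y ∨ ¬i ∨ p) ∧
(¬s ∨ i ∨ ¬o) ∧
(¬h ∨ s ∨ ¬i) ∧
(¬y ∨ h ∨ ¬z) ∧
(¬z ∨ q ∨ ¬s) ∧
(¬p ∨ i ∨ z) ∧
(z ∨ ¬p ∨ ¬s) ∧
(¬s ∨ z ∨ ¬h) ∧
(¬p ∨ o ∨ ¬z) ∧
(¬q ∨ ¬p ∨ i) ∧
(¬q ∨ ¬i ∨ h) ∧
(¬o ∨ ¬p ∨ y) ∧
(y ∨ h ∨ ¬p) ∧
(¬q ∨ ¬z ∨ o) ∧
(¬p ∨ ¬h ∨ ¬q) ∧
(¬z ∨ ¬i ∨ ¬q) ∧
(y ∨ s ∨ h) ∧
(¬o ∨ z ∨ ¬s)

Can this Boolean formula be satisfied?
Yes

Yes, the formula is satisfiable.

One satisfying assignment is: y=False, p=False, o=False, q=True, s=True, i=False, h=False, z=False

Verification: With this assignment, all 40 clauses evaluate to true.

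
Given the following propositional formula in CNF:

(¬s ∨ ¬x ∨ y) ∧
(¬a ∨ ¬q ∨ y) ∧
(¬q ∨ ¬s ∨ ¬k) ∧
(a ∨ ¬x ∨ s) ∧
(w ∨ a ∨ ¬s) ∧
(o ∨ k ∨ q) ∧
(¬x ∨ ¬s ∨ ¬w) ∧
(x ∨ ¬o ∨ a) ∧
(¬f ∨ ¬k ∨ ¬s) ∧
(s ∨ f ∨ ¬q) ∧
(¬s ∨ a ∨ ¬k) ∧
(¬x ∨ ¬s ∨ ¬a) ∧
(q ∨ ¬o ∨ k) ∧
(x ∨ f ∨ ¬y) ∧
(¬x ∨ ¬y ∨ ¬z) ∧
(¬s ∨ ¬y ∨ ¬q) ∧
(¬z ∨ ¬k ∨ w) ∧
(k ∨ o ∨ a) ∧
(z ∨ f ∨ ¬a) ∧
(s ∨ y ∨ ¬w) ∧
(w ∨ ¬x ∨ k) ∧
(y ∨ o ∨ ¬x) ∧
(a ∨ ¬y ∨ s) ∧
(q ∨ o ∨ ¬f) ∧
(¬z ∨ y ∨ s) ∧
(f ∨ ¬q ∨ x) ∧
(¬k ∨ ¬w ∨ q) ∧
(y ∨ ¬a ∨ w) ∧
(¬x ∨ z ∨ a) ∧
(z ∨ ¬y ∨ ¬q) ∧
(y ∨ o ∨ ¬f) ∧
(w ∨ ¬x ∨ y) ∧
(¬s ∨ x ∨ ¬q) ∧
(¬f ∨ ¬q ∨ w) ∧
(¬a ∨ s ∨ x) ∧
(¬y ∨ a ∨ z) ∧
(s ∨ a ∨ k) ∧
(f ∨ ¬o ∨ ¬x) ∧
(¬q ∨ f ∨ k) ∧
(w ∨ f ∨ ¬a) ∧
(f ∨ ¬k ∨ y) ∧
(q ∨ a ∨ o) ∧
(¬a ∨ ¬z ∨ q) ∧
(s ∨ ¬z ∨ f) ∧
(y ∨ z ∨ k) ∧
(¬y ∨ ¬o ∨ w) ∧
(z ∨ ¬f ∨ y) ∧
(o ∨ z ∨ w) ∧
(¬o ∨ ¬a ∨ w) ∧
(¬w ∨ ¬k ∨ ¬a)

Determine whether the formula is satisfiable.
No

No, the formula is not satisfiable.

No assignment of truth values to the variables can make all 50 clauses true simultaneously.

The formula is UNSAT (unsatisfiable).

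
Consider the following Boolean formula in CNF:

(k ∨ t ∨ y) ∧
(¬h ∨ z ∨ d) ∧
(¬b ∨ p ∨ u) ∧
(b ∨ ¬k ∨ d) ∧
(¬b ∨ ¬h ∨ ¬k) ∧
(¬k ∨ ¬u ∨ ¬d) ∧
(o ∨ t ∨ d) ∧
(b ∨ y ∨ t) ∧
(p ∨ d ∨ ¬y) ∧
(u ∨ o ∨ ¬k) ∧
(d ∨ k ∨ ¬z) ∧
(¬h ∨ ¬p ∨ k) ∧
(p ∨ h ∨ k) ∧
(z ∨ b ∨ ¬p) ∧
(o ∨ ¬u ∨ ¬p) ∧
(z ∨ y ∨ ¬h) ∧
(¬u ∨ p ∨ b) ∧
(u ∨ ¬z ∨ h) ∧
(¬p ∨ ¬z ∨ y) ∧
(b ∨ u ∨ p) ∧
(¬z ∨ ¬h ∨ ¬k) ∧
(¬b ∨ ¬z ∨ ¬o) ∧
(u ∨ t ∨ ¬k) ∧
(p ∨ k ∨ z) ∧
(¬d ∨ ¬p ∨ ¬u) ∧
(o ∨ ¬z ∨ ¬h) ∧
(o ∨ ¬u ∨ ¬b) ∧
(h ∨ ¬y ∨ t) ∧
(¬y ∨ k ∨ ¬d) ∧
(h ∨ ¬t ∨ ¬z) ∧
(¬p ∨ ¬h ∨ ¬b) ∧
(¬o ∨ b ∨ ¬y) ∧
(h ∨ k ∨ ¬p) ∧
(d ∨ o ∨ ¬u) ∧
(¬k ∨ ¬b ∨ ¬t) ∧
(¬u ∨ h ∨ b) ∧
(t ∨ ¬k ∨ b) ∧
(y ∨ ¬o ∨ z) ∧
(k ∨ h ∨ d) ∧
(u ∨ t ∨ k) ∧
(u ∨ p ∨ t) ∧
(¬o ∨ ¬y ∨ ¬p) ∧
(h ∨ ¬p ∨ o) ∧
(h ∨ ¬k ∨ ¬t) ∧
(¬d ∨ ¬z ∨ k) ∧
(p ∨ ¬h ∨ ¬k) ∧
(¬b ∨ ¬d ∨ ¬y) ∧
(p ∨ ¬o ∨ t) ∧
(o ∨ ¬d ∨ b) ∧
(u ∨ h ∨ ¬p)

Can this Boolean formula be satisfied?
No

No, the formula is not satisfiable.

No assignment of truth values to the variables can make all 50 clauses true simultaneously.

The formula is UNSAT (unsatisfiable).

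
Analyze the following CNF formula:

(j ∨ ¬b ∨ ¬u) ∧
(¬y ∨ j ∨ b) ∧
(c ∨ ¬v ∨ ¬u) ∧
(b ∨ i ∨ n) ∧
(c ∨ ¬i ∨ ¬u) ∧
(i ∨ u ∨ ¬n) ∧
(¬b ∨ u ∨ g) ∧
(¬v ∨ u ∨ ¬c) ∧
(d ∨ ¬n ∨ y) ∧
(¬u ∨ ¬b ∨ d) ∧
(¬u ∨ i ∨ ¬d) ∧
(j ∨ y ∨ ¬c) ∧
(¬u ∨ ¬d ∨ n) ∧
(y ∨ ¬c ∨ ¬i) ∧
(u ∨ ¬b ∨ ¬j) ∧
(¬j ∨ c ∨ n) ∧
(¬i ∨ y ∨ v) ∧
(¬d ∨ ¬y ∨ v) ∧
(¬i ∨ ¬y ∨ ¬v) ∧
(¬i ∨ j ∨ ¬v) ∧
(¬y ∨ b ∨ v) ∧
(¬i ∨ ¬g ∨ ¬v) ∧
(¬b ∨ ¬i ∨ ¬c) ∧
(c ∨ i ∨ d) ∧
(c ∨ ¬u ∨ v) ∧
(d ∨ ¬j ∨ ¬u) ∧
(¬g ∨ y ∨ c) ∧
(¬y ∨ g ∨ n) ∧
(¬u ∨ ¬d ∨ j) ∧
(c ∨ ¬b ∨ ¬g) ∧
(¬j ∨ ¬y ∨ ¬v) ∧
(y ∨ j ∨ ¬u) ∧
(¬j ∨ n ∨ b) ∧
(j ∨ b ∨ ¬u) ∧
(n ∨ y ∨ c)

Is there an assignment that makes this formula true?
Yes

Yes, the formula is satisfiable.

One satisfying assignment is: u=False, b=True, n=False, i=False, v=False, y=True, g=True, c=True, j=False, d=False

Verification: With this assignment, all 35 clauses evaluate to true.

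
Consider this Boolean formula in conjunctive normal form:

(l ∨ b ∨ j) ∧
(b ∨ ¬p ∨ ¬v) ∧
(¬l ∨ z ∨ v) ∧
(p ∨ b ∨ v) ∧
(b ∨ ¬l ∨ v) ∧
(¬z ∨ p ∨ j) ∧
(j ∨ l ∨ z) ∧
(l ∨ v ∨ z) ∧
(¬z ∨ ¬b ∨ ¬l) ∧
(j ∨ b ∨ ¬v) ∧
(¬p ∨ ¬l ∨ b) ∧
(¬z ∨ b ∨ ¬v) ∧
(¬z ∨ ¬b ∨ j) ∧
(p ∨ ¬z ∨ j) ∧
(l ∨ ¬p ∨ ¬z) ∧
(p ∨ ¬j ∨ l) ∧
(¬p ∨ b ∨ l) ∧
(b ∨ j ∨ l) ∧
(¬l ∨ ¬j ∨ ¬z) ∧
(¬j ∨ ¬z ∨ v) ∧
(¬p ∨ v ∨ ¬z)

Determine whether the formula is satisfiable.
Yes

Yes, the formula is satisfiable.

One satisfying assignment is: b=True, p=True, z=False, l=False, v=True, j=True

Verification: With this assignment, all 21 clauses evaluate to true.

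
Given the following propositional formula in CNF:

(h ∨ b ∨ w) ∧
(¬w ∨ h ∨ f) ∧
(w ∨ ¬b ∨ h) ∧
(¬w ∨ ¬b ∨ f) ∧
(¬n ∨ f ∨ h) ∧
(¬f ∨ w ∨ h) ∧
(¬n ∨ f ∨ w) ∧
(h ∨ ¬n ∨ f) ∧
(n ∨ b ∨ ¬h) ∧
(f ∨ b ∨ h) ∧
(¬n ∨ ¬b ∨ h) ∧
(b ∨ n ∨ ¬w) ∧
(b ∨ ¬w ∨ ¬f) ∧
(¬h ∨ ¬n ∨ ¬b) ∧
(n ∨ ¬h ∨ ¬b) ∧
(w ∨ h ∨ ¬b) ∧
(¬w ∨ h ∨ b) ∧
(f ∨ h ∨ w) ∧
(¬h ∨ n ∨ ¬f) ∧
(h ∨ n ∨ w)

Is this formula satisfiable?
Yes

Yes, the formula is satisfiable.

One satisfying assignment is: f=True, w=True, h=False, n=False, b=True

Verification: With this assignment, all 20 clauses evaluate to true.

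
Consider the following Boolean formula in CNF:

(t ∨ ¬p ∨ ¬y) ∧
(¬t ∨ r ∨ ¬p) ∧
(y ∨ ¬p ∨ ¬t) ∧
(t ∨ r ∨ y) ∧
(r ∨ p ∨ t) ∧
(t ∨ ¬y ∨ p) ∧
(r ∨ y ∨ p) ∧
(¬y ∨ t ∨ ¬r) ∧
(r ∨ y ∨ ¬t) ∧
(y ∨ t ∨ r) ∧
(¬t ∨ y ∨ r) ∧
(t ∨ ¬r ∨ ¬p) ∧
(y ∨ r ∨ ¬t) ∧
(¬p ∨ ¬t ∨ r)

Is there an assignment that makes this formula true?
Yes

Yes, the formula is satisfiable.

One satisfying assignment is: r=False, p=False, t=True, y=True

Verification: With this assignment, all 14 clauses evaluate to true.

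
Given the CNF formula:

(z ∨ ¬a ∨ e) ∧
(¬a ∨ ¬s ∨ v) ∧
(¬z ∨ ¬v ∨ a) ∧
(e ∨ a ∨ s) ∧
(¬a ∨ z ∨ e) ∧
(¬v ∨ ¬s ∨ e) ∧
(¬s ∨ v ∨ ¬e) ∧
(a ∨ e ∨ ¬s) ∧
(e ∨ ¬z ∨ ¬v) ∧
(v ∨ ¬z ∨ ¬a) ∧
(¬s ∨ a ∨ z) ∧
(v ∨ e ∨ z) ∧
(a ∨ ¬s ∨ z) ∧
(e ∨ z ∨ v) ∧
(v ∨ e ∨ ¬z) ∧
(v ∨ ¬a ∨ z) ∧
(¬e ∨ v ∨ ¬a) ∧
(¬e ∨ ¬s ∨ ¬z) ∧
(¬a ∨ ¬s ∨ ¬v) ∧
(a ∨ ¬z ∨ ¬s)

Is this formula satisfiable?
Yes

Yes, the formula is satisfiable.

One satisfying assignment is: s=False, v=False, a=False, z=False, e=True

Verification: With this assignment, all 20 clauses evaluate to true.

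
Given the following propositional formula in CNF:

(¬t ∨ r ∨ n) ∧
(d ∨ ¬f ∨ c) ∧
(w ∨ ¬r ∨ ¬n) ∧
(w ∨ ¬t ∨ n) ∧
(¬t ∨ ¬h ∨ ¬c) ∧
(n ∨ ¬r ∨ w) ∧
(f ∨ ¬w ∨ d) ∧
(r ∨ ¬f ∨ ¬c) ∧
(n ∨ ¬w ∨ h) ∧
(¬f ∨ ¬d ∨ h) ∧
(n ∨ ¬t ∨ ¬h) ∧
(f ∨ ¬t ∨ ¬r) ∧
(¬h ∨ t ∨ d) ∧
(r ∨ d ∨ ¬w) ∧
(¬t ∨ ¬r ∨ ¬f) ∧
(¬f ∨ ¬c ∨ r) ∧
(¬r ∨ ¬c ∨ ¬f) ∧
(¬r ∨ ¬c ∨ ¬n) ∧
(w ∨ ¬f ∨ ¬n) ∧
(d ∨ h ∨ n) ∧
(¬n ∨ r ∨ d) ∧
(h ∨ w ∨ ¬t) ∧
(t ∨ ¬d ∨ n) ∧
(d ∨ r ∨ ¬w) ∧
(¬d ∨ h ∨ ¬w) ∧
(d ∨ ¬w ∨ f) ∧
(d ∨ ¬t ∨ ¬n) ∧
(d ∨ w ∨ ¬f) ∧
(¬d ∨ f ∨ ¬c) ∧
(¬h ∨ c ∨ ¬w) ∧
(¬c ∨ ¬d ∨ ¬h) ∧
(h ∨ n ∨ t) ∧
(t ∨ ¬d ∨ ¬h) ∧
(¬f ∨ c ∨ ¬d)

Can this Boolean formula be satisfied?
Yes

Yes, the formula is satisfiable.

One satisfying assignment is: c=False, t=False, w=False, d=True, n=True, r=False, h=False, f=False

Verification: With this assignment, all 34 clauses evaluate to true.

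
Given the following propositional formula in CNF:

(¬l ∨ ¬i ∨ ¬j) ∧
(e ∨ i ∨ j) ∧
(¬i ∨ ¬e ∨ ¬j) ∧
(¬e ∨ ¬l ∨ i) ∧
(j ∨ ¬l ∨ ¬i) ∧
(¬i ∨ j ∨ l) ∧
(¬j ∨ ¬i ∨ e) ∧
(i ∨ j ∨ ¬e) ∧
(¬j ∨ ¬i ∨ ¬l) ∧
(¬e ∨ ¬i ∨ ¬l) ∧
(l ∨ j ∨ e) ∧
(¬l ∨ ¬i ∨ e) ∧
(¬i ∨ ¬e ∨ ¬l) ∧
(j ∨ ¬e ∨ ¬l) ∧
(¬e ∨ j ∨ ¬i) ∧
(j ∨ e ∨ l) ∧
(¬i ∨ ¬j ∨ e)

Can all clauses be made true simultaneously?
Yes

Yes, the formula is satisfiable.

One satisfying assignment is: j=True, l=False, e=False, i=False

Verification: With this assignment, all 17 clauses evaluate to true.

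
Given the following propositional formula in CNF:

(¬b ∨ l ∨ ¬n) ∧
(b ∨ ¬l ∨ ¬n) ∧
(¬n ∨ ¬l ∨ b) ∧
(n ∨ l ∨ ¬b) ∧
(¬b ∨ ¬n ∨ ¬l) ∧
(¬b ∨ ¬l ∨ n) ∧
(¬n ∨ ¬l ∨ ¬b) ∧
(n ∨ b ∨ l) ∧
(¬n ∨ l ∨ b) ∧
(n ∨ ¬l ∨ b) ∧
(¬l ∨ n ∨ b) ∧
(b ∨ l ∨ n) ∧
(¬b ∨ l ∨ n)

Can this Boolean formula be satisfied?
No

No, the formula is not satisfiable.

No assignment of truth values to the variables can make all 13 clauses true simultaneously.

The formula is UNSAT (unsatisfiable).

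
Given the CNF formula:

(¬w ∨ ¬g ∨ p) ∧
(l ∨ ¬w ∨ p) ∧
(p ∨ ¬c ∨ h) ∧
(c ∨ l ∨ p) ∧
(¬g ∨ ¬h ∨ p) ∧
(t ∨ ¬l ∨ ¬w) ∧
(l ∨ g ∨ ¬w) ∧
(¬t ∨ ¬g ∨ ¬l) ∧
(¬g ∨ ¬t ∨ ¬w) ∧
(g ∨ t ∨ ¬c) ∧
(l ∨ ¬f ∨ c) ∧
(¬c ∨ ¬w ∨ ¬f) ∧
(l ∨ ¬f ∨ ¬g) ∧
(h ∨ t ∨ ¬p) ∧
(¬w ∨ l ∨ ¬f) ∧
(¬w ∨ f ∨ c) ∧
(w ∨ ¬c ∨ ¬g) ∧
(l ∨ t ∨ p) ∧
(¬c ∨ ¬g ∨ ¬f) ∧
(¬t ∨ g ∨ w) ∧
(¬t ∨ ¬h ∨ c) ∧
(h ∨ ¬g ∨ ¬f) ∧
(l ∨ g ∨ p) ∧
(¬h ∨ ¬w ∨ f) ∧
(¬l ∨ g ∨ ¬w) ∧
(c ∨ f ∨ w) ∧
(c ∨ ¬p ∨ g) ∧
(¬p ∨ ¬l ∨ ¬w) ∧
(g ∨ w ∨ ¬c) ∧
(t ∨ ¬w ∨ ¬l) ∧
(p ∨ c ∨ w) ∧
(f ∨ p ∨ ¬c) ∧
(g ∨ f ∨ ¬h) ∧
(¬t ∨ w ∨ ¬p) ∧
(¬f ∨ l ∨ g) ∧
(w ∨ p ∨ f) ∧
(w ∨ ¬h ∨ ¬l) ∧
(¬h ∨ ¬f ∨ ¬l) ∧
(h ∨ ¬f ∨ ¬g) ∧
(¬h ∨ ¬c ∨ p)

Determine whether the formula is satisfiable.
No

No, the formula is not satisfiable.

No assignment of truth values to the variables can make all 40 clauses true simultaneously.

The formula is UNSAT (unsatisfiable).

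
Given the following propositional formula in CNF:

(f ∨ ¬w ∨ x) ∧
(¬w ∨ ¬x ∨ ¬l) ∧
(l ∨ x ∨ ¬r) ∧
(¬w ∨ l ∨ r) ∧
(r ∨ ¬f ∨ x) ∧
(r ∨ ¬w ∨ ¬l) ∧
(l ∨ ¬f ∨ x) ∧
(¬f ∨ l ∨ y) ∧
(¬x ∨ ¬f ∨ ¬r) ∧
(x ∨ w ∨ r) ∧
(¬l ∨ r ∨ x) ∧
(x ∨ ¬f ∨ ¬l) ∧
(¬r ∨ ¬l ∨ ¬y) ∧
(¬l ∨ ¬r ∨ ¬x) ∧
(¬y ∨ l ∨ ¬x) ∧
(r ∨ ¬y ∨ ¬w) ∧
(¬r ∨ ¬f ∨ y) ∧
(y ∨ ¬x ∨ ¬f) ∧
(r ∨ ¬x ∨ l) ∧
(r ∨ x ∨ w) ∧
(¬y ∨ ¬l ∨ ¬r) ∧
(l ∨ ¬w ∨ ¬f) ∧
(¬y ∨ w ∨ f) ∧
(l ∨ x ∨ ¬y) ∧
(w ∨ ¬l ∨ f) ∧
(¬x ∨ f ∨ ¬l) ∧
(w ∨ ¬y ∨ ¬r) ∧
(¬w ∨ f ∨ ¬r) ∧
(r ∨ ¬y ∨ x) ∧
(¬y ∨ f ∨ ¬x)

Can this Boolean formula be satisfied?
Yes

Yes, the formula is satisfiable.

One satisfying assignment is: r=False, l=True, x=True, w=False, y=True, f=True

Verification: With this assignment, all 30 clauses evaluate to true.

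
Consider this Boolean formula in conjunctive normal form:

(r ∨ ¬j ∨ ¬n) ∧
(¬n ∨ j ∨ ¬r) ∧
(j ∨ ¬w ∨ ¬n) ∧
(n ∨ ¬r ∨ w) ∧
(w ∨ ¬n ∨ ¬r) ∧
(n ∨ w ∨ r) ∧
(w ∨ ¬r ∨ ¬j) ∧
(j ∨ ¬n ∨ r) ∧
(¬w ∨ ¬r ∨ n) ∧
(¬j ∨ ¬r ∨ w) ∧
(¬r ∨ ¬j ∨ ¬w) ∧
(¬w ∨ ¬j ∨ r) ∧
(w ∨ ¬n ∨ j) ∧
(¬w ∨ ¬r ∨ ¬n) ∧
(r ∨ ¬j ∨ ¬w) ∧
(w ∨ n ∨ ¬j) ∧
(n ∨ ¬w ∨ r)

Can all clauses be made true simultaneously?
No

No, the formula is not satisfiable.

No assignment of truth values to the variables can make all 17 clauses true simultaneously.

The formula is UNSAT (unsatisfiable).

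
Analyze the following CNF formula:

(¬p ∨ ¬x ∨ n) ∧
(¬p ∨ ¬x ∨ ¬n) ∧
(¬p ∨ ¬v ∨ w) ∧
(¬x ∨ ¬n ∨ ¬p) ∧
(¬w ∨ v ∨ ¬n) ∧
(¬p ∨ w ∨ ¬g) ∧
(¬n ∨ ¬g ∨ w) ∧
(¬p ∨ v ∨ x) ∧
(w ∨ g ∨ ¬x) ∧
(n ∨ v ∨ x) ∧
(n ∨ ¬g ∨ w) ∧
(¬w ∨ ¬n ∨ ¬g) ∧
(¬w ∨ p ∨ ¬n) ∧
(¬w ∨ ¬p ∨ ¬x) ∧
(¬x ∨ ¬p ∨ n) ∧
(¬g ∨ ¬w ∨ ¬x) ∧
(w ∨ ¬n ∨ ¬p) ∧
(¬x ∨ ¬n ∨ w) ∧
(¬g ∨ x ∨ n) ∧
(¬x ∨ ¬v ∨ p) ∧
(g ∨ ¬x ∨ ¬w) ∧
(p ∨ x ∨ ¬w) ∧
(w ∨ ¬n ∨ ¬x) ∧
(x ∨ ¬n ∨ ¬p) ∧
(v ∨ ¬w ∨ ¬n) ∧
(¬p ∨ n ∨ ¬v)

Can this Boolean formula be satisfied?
Yes

Yes, the formula is satisfiable.

One satisfying assignment is: w=False, g=False, v=False, p=False, n=True, x=False

Verification: With this assignment, all 26 clauses evaluate to true.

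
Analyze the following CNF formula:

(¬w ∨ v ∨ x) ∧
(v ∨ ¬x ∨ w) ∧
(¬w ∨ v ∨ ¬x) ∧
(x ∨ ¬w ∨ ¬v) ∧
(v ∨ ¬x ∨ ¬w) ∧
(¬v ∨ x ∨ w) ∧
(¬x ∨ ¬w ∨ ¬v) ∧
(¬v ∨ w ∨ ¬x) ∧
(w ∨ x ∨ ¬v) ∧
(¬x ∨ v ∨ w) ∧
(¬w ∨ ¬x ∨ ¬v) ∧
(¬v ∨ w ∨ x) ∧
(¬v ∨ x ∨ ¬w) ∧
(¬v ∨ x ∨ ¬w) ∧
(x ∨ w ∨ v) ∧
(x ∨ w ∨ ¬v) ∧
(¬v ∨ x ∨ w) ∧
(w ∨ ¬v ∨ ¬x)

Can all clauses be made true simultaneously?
No

No, the formula is not satisfiable.

No assignment of truth values to the variables can make all 18 clauses true simultaneously.

The formula is UNSAT (unsatisfiable).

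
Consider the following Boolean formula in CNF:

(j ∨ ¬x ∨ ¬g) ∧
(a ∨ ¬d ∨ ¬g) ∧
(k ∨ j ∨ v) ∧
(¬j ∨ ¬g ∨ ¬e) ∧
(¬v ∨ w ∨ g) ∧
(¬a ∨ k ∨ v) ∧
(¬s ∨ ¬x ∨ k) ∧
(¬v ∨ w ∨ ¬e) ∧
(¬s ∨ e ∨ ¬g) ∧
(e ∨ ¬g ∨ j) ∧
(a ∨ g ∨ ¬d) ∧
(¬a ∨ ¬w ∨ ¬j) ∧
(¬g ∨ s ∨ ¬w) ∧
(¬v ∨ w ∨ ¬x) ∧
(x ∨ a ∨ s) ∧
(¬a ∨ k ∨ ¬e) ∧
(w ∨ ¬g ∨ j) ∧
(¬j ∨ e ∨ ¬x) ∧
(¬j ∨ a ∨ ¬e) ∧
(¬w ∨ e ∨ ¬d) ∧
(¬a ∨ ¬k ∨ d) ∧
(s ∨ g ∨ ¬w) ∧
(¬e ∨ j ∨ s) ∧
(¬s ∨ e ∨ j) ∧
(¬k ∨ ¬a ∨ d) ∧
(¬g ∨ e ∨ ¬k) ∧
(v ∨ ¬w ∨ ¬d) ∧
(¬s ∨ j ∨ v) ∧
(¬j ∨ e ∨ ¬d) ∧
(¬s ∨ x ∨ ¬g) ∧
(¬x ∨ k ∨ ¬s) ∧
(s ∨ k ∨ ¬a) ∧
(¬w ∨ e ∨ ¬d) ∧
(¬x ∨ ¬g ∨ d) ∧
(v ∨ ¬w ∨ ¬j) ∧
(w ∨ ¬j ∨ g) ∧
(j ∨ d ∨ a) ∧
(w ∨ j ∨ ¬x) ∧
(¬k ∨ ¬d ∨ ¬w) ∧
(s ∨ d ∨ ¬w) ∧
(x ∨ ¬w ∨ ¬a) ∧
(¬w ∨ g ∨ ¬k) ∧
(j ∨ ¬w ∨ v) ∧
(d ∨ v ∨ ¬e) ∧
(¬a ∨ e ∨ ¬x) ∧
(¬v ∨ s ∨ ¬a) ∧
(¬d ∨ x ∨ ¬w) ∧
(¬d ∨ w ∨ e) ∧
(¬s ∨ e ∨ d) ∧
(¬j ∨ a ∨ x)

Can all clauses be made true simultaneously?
No

No, the formula is not satisfiable.

No assignment of truth values to the variables can make all 50 clauses true simultaneously.

The formula is UNSAT (unsatisfiable).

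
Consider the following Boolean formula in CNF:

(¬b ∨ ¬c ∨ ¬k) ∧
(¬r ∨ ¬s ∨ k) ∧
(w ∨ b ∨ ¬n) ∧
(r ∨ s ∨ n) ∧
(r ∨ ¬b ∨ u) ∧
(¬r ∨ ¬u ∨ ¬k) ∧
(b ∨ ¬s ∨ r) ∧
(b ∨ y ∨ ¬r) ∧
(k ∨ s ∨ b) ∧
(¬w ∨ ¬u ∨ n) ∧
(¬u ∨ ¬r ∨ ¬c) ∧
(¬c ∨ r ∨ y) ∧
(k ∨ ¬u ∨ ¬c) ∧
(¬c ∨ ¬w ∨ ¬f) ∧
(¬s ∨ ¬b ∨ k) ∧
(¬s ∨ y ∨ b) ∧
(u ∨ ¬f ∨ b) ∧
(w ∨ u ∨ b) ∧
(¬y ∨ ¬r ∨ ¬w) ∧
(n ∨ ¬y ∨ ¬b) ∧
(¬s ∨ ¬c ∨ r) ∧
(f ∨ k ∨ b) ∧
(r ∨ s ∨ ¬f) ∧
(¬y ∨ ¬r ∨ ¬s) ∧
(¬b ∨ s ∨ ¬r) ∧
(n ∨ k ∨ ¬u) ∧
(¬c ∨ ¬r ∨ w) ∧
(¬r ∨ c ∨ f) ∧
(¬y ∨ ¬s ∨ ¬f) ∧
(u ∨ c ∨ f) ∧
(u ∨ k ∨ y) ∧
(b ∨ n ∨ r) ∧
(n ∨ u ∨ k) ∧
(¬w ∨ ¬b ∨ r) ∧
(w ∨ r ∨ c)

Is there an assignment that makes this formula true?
Yes

Yes, the formula is satisfiable.

One satisfying assignment is: u=False, s=False, r=False, b=False, n=True, f=False, w=True, k=True, y=True, c=True

Verification: With this assignment, all 35 clauses evaluate to true.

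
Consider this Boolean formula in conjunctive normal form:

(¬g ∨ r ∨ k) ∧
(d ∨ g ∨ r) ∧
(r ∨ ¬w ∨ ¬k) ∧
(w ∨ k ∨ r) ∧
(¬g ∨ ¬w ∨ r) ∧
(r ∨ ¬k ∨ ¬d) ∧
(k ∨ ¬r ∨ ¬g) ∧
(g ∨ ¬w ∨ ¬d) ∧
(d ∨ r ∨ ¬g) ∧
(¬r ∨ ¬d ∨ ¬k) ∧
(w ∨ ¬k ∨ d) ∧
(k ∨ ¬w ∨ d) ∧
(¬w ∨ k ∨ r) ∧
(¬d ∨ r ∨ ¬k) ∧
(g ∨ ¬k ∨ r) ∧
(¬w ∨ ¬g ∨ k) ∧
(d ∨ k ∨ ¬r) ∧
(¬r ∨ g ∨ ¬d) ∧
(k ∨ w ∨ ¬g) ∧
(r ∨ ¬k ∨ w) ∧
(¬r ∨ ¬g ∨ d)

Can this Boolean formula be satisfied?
Yes

Yes, the formula is satisfiable.

One satisfying assignment is: d=False, w=True, k=True, g=False, r=True

Verification: With this assignment, all 21 clauses evaluate to true.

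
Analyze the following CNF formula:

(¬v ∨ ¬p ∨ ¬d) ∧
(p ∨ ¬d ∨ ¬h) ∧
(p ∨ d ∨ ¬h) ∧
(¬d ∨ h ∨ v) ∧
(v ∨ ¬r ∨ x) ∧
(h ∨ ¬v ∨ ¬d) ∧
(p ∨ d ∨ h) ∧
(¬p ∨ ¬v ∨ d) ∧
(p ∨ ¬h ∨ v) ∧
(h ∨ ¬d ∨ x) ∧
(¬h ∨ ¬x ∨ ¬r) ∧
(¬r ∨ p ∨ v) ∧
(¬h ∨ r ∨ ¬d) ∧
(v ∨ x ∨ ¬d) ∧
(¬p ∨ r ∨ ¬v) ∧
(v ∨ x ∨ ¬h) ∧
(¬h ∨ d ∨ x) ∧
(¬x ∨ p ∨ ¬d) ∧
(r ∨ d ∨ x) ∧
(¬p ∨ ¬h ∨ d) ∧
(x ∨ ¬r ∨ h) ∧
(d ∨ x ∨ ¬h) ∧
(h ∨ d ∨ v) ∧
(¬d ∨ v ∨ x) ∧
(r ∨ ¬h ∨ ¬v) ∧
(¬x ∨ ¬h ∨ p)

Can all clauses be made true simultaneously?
No

No, the formula is not satisfiable.

No assignment of truth values to the variables can make all 26 clauses true simultaneously.

The formula is UNSAT (unsatisfiable).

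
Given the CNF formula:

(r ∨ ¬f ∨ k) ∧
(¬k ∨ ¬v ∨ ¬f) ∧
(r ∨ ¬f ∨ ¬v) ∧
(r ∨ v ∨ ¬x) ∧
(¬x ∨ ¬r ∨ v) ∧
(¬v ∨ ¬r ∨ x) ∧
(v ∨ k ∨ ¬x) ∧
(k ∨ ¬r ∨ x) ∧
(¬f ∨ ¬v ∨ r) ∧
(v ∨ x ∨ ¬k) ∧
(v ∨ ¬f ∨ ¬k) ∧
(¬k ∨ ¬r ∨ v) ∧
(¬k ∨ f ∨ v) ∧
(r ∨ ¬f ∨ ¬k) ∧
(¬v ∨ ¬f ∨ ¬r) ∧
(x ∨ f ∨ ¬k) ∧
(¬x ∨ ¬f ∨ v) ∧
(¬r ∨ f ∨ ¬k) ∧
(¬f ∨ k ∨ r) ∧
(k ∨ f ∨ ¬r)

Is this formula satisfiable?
Yes

Yes, the formula is satisfiable.

One satisfying assignment is: x=False, r=False, f=False, v=False, k=False

Verification: With this assignment, all 20 clauses evaluate to true.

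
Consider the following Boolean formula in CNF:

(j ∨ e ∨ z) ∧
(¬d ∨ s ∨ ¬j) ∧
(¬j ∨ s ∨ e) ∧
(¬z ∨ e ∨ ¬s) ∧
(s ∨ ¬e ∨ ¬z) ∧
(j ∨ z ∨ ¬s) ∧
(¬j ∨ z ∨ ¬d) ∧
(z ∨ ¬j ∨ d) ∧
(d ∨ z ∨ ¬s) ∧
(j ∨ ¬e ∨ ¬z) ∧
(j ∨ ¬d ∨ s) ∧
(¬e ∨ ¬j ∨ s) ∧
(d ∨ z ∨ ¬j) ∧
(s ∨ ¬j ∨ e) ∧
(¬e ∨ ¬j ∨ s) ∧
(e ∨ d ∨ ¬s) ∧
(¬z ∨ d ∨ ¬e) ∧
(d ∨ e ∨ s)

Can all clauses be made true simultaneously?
Yes

Yes, the formula is satisfiable.

One satisfying assignment is: z=False, d=False, e=True, s=False, j=False

Verification: With this assignment, all 18 clauses evaluate to true.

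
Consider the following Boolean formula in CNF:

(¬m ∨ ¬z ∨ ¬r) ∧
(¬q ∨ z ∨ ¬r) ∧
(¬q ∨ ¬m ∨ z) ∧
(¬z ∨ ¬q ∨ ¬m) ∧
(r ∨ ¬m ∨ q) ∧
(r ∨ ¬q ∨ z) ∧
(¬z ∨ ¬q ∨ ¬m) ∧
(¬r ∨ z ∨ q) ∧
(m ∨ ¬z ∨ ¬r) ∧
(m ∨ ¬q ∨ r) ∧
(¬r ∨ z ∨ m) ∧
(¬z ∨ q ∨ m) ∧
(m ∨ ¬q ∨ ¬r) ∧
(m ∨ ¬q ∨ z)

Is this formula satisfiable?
Yes

Yes, the formula is satisfiable.

One satisfying assignment is: q=False, z=False, m=False, r=False

Verification: With this assignment, all 14 clauses evaluate to true.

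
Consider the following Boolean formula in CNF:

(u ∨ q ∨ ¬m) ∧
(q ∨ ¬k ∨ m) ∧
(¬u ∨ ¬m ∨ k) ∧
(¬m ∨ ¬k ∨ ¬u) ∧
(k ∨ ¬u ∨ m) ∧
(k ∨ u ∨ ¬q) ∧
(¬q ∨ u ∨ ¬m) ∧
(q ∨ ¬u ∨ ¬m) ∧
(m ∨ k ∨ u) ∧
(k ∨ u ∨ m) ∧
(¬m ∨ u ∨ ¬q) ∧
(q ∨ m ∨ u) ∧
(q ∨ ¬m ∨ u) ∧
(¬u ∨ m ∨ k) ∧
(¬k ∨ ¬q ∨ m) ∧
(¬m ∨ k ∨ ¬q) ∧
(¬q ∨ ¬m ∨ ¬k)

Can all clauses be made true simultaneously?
No

No, the formula is not satisfiable.

No assignment of truth values to the variables can make all 17 clauses true simultaneously.

The formula is UNSAT (unsatisfiable).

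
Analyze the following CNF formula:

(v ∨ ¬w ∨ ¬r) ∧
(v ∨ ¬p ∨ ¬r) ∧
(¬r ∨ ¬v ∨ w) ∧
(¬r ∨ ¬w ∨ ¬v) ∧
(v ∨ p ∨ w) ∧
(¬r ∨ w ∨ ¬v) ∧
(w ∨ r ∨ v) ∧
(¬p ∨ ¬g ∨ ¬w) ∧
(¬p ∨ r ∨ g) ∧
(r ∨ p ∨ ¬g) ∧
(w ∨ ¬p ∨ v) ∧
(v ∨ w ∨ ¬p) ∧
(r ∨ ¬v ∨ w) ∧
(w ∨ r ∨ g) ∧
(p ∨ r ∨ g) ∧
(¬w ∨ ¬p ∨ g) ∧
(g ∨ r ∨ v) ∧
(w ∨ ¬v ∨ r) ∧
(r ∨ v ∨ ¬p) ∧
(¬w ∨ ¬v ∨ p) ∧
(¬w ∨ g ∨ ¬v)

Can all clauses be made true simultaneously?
No

No, the formula is not satisfiable.

No assignment of truth values to the variables can make all 21 clauses true simultaneously.

The formula is UNSAT (unsatisfiable).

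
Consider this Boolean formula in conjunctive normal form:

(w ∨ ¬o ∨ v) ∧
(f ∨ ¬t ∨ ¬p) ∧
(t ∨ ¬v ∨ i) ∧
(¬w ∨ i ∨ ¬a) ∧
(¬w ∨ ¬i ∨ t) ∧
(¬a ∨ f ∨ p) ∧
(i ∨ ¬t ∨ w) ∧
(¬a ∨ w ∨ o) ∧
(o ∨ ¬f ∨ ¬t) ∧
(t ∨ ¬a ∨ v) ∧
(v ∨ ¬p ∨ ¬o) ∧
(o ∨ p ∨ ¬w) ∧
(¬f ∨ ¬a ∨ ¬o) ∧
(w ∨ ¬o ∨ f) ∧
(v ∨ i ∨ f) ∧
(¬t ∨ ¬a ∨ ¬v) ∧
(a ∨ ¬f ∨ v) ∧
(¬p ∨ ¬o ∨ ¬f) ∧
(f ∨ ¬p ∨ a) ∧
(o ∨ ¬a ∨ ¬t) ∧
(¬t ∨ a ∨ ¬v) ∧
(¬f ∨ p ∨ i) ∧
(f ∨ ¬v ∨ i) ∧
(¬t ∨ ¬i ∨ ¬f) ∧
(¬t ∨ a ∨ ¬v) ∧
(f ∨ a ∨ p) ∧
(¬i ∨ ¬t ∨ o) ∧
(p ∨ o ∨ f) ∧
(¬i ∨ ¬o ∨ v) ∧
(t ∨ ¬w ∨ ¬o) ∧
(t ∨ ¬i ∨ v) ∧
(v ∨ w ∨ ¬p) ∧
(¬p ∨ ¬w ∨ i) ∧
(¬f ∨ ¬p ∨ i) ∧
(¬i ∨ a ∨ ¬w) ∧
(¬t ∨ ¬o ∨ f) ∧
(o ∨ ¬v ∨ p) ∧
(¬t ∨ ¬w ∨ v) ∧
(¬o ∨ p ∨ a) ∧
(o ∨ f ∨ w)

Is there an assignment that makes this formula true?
Yes

Yes, the formula is satisfiable.

One satisfying assignment is: i=True, f=True, a=False, o=False, t=False, v=True, p=True, w=False

Verification: With this assignment, all 40 clauses evaluate to true.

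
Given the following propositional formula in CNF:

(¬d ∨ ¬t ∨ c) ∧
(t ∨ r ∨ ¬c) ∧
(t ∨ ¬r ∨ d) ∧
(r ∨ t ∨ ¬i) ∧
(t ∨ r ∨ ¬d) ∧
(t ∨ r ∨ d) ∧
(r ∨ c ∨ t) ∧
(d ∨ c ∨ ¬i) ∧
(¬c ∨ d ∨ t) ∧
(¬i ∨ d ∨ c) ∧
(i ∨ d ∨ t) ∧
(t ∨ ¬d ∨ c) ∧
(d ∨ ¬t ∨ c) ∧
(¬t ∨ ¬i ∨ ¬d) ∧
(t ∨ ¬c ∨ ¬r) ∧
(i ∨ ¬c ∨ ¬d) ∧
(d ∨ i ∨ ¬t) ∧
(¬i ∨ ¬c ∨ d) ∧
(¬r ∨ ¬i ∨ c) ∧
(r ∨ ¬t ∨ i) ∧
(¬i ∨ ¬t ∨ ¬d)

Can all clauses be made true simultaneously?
No

No, the formula is not satisfiable.

No assignment of truth values to the variables can make all 21 clauses true simultaneously.

The formula is UNSAT (unsatisfiable).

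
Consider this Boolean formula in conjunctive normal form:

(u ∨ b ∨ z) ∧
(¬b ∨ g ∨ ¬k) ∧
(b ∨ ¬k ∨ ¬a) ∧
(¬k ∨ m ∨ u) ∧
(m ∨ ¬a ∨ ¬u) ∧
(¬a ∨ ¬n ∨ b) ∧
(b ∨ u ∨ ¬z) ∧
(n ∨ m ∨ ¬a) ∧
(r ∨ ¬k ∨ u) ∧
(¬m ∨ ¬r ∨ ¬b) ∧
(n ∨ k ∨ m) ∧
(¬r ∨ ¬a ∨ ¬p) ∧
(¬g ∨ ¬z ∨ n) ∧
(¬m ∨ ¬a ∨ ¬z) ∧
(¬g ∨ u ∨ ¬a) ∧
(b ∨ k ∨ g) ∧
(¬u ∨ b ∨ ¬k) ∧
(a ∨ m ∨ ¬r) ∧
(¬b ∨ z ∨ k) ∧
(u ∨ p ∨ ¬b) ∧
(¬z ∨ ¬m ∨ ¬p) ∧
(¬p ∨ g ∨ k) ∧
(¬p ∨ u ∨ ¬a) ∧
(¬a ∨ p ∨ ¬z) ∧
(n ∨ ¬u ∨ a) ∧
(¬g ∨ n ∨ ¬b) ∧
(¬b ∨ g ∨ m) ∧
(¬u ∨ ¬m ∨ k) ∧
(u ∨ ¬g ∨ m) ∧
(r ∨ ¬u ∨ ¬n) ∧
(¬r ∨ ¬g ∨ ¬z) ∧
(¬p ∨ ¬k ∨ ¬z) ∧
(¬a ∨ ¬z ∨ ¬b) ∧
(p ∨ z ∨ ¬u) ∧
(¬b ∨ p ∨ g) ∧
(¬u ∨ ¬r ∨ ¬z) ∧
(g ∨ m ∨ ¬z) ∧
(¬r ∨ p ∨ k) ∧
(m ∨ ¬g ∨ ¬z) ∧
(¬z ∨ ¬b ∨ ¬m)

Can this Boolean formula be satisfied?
No

No, the formula is not satisfiable.

No assignment of truth values to the variables can make all 40 clauses true simultaneously.

The formula is UNSAT (unsatisfiable).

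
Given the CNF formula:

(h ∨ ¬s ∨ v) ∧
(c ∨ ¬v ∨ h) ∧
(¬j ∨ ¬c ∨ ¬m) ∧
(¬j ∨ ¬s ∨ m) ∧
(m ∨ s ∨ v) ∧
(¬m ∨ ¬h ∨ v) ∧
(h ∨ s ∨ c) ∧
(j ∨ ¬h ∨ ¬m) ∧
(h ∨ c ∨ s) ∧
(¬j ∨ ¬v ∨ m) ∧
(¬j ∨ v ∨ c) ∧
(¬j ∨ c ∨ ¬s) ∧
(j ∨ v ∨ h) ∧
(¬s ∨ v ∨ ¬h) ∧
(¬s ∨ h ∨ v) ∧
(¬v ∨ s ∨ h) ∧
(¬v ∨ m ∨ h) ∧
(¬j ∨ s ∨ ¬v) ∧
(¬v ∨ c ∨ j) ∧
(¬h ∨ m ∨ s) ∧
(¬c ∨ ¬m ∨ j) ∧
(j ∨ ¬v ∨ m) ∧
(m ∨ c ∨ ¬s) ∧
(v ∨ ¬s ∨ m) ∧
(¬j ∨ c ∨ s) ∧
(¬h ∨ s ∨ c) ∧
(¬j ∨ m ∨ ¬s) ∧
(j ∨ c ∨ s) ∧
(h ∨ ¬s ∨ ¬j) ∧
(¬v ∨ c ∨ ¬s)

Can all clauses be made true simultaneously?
No

No, the formula is not satisfiable.

No assignment of truth values to the variables can make all 30 clauses true simultaneously.

The formula is UNSAT (unsatisfiable).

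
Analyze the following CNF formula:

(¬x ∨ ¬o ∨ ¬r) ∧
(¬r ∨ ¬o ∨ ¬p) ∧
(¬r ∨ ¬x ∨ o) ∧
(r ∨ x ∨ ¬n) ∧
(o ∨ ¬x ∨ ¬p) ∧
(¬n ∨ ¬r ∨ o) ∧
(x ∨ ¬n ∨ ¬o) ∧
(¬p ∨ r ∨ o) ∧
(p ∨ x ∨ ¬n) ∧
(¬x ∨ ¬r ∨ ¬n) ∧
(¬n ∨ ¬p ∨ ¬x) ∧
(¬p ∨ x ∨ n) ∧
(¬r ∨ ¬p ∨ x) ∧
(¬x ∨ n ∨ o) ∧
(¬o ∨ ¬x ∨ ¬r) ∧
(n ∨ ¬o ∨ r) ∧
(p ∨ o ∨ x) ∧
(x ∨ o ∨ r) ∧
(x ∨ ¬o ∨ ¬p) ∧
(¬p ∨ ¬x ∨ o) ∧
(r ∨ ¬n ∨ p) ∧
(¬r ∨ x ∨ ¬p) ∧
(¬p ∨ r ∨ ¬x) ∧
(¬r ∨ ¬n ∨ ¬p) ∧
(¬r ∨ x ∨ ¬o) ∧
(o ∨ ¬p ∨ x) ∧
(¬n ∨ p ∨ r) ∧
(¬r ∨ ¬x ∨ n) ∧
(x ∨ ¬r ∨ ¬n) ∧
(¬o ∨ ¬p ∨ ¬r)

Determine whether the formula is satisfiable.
No

No, the formula is not satisfiable.

No assignment of truth values to the variables can make all 30 clauses true simultaneously.

The formula is UNSAT (unsatisfiable).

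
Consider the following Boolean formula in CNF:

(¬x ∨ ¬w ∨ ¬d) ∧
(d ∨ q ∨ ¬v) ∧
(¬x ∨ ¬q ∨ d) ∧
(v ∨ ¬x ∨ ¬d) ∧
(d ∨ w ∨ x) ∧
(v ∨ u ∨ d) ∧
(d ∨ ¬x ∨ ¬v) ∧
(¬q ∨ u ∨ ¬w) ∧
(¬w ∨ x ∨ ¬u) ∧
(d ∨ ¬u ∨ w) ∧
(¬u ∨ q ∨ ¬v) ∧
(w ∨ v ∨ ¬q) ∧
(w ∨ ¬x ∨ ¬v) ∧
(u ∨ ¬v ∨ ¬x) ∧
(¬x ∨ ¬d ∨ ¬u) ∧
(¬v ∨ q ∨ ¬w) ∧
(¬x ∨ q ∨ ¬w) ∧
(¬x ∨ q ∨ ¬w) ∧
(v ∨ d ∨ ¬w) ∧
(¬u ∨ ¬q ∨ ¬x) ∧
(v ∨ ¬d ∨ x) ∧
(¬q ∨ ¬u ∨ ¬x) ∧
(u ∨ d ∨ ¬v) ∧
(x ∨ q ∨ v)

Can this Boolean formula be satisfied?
Yes

Yes, the formula is satisfiable.

One satisfying assignment is: x=False, q=True, u=True, v=True, d=True, w=False

Verification: With this assignment, all 24 clauses evaluate to true.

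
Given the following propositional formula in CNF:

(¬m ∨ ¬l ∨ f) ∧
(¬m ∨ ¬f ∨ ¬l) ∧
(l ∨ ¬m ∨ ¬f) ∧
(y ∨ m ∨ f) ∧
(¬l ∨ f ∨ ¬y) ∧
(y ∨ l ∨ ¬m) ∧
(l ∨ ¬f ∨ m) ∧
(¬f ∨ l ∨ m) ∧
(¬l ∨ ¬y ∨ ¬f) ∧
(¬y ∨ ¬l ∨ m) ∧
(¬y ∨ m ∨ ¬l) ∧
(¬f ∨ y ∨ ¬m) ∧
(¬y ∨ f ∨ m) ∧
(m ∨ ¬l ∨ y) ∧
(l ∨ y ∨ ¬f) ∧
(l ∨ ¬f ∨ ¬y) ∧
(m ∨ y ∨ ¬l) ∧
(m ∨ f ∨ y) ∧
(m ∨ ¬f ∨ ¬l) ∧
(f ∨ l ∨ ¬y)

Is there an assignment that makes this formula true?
No

No, the formula is not satisfiable.

No assignment of truth values to the variables can make all 20 clauses true simultaneously.

The formula is UNSAT (unsatisfiable).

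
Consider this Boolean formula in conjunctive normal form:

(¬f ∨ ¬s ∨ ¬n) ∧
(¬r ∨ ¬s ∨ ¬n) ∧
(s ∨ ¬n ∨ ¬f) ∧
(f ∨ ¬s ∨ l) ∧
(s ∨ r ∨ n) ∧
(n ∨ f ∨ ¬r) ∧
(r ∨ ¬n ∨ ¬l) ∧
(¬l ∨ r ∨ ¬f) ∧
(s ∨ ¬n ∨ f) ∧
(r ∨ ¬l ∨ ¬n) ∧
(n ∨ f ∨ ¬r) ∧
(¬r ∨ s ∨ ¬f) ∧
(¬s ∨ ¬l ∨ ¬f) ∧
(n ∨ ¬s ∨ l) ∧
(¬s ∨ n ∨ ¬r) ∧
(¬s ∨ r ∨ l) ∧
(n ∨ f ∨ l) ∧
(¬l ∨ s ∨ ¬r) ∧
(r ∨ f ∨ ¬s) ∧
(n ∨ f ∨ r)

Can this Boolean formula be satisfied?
No

No, the formula is not satisfiable.

No assignment of truth values to the variables can make all 20 clauses true simultaneously.

The formula is UNSAT (unsatisfiable).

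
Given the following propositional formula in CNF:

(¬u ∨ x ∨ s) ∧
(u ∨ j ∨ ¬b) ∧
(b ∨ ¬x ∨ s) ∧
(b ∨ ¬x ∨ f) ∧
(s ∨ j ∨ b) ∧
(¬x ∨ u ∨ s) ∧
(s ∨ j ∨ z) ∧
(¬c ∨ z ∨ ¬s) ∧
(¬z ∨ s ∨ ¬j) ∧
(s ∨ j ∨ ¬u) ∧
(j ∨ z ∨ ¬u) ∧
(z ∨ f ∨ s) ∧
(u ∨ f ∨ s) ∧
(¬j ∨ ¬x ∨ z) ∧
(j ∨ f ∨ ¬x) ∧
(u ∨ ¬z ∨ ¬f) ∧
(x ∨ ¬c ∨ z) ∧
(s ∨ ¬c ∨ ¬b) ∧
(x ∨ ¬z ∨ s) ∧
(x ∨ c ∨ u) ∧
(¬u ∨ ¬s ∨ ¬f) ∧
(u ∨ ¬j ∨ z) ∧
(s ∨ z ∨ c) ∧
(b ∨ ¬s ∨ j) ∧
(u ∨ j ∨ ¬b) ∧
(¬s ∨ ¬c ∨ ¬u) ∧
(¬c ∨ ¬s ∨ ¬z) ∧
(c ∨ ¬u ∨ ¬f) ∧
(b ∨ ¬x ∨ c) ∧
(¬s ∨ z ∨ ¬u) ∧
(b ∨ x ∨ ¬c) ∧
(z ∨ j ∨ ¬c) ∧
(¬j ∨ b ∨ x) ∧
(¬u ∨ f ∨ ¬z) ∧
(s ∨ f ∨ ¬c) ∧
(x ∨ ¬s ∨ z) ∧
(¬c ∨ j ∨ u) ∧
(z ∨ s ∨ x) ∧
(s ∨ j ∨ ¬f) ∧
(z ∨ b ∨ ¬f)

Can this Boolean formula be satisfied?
Yes

Yes, the formula is satisfiable.

One satisfying assignment is: s=True, b=True, c=False, z=True, u=False, j=True, x=True, f=False

Verification: With this assignment, all 40 clauses evaluate to true.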